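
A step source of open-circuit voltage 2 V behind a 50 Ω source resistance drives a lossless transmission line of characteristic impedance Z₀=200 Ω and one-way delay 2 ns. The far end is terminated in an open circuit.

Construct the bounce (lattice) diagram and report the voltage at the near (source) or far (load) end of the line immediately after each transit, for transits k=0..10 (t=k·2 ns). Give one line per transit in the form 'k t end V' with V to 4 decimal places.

Γ_L=1.000000, Γ_S=-0.600000; launch V₁=2·200/250=1.600000
k=0 src: V=1.6000
k=1 load: inc=1.600000, refl=1.600000·1.000000=1.6000; V=0.000000+1.600000+1.600000=3.2000
k=2 src: inc=1.600000, refl=1.600000·-0.600000=-0.9600; V=1.600000+1.600000+-0.960000=2.2400
k=3 load: inc=-0.960000, refl=-0.960000·1.000000=-0.9600; V=3.200000+-0.960000+-0.960000=1.2800
k=4 src: inc=-0.960000, refl=-0.960000·-0.600000=0.5760; V=2.240000+-0.960000+0.576000=1.8560
k=5 load: inc=0.576000, refl=0.576000·1.000000=0.5760; V=1.280000+0.576000+0.576000=2.4320
k=6 src: inc=0.576000, refl=0.576000·-0.600000=-0.3456; V=1.856000+0.576000+-0.345600=2.0864
k=7 load: inc=-0.345600, refl=-0.345600·1.000000=-0.3456; V=2.432000+-0.345600+-0.345600=1.7408
k=8 src: inc=-0.345600, refl=-0.345600·-0.600000=0.2074; V=2.086400+-0.345600+0.207360=1.9482
k=9 load: inc=0.207360, refl=0.207360·1.000000=0.2074; V=1.740800+0.207360+0.207360=2.1555
k=10 src: inc=0.207360, refl=0.207360·-0.600000=-0.1244; V=1.948160+0.207360+-0.124416=2.0311

0 0 source 1.6000
1 2 load 3.2000
2 4 source 2.2400
3 6 load 1.2800
4 8 source 1.8560
5 10 load 2.4320
6 12 source 2.0864
7 14 load 1.7408
8 16 source 1.9482
9 18 load 2.1555
10 20 source 2.0311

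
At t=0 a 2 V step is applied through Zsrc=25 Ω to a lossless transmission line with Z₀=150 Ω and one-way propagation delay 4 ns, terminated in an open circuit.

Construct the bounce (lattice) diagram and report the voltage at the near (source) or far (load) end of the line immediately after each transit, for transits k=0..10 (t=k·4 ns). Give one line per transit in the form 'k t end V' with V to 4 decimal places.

0 0 source 1.7143
1 4 load 3.4286
2 8 source 2.2041
3 12 load 0.9796
4 16 source 1.8542
5 20 load 2.7289
6 24 source 2.1041
7 28 load 1.4794
8 32 source 1.9256
9 36 load 2.3719
10 40 source 2.0531

Γ_L=1.000000, Γ_S=-0.714286; launch V₁=2·150/175=1.714286
k=0 src: V=1.7143
k=1 load: inc=1.714286, refl=1.714286·1.000000=1.7143; V=0.000000+1.714286+1.714286=3.4286
k=2 src: inc=1.714286, refl=1.714286·-0.714286=-1.2245; V=1.714286+1.714286+-1.224490=2.2041
k=3 load: inc=-1.224490, refl=-1.224490·1.000000=-1.2245; V=3.428571+-1.224490+-1.224490=0.9796
k=4 src: inc=-1.224490, refl=-1.224490·-0.714286=0.8746; V=2.204082+-1.224490+0.874636=1.8542
k=5 load: inc=0.874636, refl=0.874636·1.000000=0.8746; V=0.979592+0.874636+0.874636=2.7289
k=6 src: inc=0.874636, refl=0.874636·-0.714286=-0.6247; V=1.854227+0.874636+-0.624740=2.1041
k=7 load: inc=-0.624740, refl=-0.624740·1.000000=-0.6247; V=2.728863+-0.624740+-0.624740=1.4794
k=8 src: inc=-0.624740, refl=-0.624740·-0.714286=0.4462; V=2.104123+-0.624740+0.446243=1.9256
k=9 load: inc=0.446243, refl=0.446243·1.000000=0.4462; V=1.479384+0.446243+0.446243=2.3719
k=10 src: inc=0.446243, refl=0.446243·-0.714286=-0.3187; V=1.925626+0.446243+-0.318745=2.0531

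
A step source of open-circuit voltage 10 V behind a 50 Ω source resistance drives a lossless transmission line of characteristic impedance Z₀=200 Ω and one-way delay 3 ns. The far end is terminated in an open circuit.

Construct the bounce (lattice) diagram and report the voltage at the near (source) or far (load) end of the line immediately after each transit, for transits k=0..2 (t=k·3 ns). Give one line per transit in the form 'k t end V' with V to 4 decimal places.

Γ_L=1.000000, Γ_S=-0.600000; launch V₁=10·200/250=8.000000
k=0 src: V=8.0000
k=1 load: inc=8.000000, refl=8.000000·1.000000=8.0000; V=0.000000+8.000000+8.000000=16.0000
k=2 src: inc=8.000000, refl=8.000000·-0.600000=-4.8000; V=8.000000+8.000000+-4.800000=11.2000

0 0 source 8.0000
1 3 load 16.0000
2 6 source 11.2000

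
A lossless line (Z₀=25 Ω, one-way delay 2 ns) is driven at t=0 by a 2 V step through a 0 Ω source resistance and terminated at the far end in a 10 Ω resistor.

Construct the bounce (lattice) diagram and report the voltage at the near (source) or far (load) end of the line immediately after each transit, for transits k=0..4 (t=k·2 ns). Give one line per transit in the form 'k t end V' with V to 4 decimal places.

0 0 source 2.0000
1 2 load 1.1429
2 4 source 2.0000
3 6 load 1.6327
4 8 source 2.0000

Γ_L=-0.428571, Γ_S=-1.000000; launch V₁=2·25/25=2.000000
k=0 src: V=2.0000
k=1 load: inc=2.000000, refl=2.000000·-0.428571=-0.8571; V=0.000000+2.000000+-0.857143=1.1429
k=2 src: inc=-0.857143, refl=-0.857143·-1.000000=0.8571; V=2.000000+-0.857143+0.857143=2.0000
k=3 load: inc=0.857143, refl=0.857143·-0.428571=-0.3673; V=1.142857+0.857143+-0.367347=1.6327
k=4 src: inc=-0.367347, refl=-0.367347·-1.000000=0.3673; V=2.000000+-0.367347+0.367347=2.0000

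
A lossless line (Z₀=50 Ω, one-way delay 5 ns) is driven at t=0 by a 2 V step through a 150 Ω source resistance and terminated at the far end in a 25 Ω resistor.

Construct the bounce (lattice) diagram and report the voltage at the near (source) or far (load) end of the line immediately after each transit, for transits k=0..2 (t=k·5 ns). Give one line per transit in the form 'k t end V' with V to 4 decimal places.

Γ_L=-0.333333, Γ_S=0.500000; launch V₁=2·50/200=0.500000
k=0 src: V=0.5000
k=1 load: inc=0.500000, refl=0.500000·-0.333333=-0.1667; V=0.000000+0.500000+-0.166667=0.3333
k=2 src: inc=-0.166667, refl=-0.166667·0.500000=-0.0833; V=0.500000+-0.166667+-0.083333=0.2500

0 0 source 0.5000
1 5 load 0.3333
2 10 source 0.2500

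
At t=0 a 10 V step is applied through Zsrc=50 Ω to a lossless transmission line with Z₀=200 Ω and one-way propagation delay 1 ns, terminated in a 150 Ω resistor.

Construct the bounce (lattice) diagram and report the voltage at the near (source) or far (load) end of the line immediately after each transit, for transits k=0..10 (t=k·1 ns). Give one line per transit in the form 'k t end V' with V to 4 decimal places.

0 0 source 8.0000
1 1 load 6.8571
2 2 source 7.5429
3 3 load 7.4449
4 4 source 7.5037
5 5 load 7.4953
6 6 source 7.5003
7 7 load 7.4996
8 8 source 7.5000
9 9 load 7.5000
10 10 source 7.5000

Γ_L=-0.142857, Γ_S=-0.600000; launch V₁=10·200/250=8.000000
k=0 src: V=8.0000
k=1 load: inc=8.000000, refl=8.000000·-0.142857=-1.1429; V=0.000000+8.000000+-1.142857=6.8571
k=2 src: inc=-1.142857, refl=-1.142857·-0.600000=0.6857; V=8.000000+-1.142857+0.685714=7.5429
k=3 load: inc=0.685714, refl=0.685714·-0.142857=-0.0980; V=6.857143+0.685714+-0.097959=7.4449
k=4 src: inc=-0.097959, refl=-0.097959·-0.600000=0.0588; V=7.542857+-0.097959+0.058776=7.5037
k=5 load: inc=0.058776, refl=0.058776·-0.142857=-0.0084; V=7.444898+0.058776+-0.008397=7.4953
k=6 src: inc=-0.008397, refl=-0.008397·-0.600000=0.0050; V=7.503673+-0.008397+0.005038=7.5003
k=7 load: inc=0.005038, refl=0.005038·-0.142857=-0.0007; V=7.495277+0.005038+-0.000720=7.4996
k=8 src: inc=-0.000720, refl=-0.000720·-0.600000=0.0004; V=7.500315+-0.000720+0.000432=7.5000
k=9 load: inc=0.000432, refl=0.000432·-0.142857=-0.0001; V=7.499595+0.000432+-0.000062=7.5000
k=10 src: inc=-0.000062, refl=-0.000062·-0.600000=0.0000; V=7.500027+-0.000062+0.000037=7.5000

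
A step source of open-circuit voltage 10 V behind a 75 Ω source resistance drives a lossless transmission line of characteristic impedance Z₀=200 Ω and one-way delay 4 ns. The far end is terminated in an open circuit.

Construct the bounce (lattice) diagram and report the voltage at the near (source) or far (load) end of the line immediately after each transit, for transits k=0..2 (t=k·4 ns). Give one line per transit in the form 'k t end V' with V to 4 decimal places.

Γ_L=1.000000, Γ_S=-0.454545; launch V₁=10·200/275=7.272727
k=0 src: V=7.2727
k=1 load: inc=7.272727, refl=7.272727·1.000000=7.2727; V=0.000000+7.272727+7.272727=14.5455
k=2 src: inc=7.272727, refl=7.272727·-0.454545=-3.3058; V=7.272727+7.272727+-3.305785=11.2397

0 0 source 7.2727
1 4 load 14.5455
2 8 source 11.2397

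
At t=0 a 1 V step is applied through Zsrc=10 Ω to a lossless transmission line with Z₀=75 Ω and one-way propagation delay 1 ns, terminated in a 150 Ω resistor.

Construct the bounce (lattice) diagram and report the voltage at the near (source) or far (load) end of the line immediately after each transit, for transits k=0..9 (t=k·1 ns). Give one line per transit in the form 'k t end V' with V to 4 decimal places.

0 0 source 0.8824
1 1 load 1.1765
2 2 source 0.9516
3 3 load 0.8766
4 4 source 0.9339
5 5 load 0.9530
6 6 source 0.9384
7 7 load 0.9335
8 8 source 0.9373
9 9 load 0.9385

Γ_L=0.333333, Γ_S=-0.764706; launch V₁=1·75/85=0.882353
k=0 src: V=0.8824
k=1 load: inc=0.882353, refl=0.882353·0.333333=0.2941; V=0.000000+0.882353+0.294118=1.1765
k=2 src: inc=0.294118, refl=0.294118·-0.764706=-0.2249; V=0.882353+0.294118+-0.224913=0.9516
k=3 load: inc=-0.224913, refl=-0.224913·0.333333=-0.0750; V=1.176471+-0.224913+-0.074971=0.8766
k=4 src: inc=-0.074971, refl=-0.074971·-0.764706=0.0573; V=0.951557+-0.074971+0.057331=0.9339
k=5 load: inc=0.057331, refl=0.057331·0.333333=0.0191; V=0.876586+0.057331+0.019110=0.9530
k=6 src: inc=0.019110, refl=0.019110·-0.764706=-0.0146; V=0.933917+0.019110+-0.014614=0.9384
k=7 load: inc=-0.014614, refl=-0.014614·0.333333=-0.0049; V=0.953027+-0.014614+-0.004871=0.9335
k=8 src: inc=-0.004871, refl=-0.004871·-0.764706=0.0037; V=0.938413+-0.004871+0.003725=0.9373
k=9 load: inc=0.003725, refl=0.003725·0.333333=0.0012; V=0.933542+0.003725+0.001242=0.9385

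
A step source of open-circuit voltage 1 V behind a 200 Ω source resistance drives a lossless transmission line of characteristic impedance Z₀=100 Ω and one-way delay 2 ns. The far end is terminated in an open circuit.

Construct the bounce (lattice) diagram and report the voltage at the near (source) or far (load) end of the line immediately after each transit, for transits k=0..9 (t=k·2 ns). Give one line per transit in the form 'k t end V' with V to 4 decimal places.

0 0 source 0.3333
1 2 load 0.6667
2 4 source 0.7778
3 6 load 0.8889
4 8 source 0.9259
5 10 load 0.9630
6 12 source 0.9753
7 14 load 0.9877
8 16 source 0.9918
9 18 load 0.9959

Γ_L=1.000000, Γ_S=0.333333; launch V₁=1·100/300=0.333333
k=0 src: V=0.3333
k=1 load: inc=0.333333, refl=0.333333·1.000000=0.3333; V=0.000000+0.333333+0.333333=0.6667
k=2 src: inc=0.333333, refl=0.333333·0.333333=0.1111; V=0.333333+0.333333+0.111111=0.7778
k=3 load: inc=0.111111, refl=0.111111·1.000000=0.1111; V=0.666667+0.111111+0.111111=0.8889
k=4 src: inc=0.111111, refl=0.111111·0.333333=0.0370; V=0.777778+0.111111+0.037037=0.9259
k=5 load: inc=0.037037, refl=0.037037·1.000000=0.0370; V=0.888889+0.037037+0.037037=0.9630
k=6 src: inc=0.037037, refl=0.037037·0.333333=0.0123; V=0.925926+0.037037+0.012346=0.9753
k=7 load: inc=0.012346, refl=0.012346·1.000000=0.0123; V=0.962963+0.012346+0.012346=0.9877
k=8 src: inc=0.012346, refl=0.012346·0.333333=0.0041; V=0.975309+0.012346+0.004115=0.9918
k=9 load: inc=0.004115, refl=0.004115·1.000000=0.0041; V=0.987654+0.004115+0.004115=0.9959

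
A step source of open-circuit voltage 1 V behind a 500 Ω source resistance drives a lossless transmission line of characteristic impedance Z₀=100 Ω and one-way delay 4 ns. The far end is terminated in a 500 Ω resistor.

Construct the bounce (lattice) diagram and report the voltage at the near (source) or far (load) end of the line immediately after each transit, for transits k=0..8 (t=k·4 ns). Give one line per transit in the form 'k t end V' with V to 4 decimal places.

Γ_L=0.666667, Γ_S=0.666667; launch V₁=1·100/600=0.166667
k=0 src: V=0.1667
k=1 load: inc=0.166667, refl=0.166667·0.666667=0.1111; V=0.000000+0.166667+0.111111=0.2778
k=2 src: inc=0.111111, refl=0.111111·0.666667=0.0741; V=0.166667+0.111111+0.074074=0.3519
k=3 load: inc=0.074074, refl=0.074074·0.666667=0.0494; V=0.277778+0.074074+0.049383=0.4012
k=4 src: inc=0.049383, refl=0.049383·0.666667=0.0329; V=0.351852+0.049383+0.032922=0.4342
k=5 load: inc=0.032922, refl=0.032922·0.666667=0.0219; V=0.401235+0.032922+0.021948=0.4561
k=6 src: inc=0.021948, refl=0.021948·0.666667=0.0146; V=0.434156+0.021948+0.014632=0.4707
k=7 load: inc=0.014632, refl=0.014632·0.666667=0.0098; V=0.456104+0.014632+0.009755=0.4805
k=8 src: inc=0.009755, refl=0.009755·0.666667=0.0065; V=0.470736+0.009755+0.006503=0.4870

0 0 source 0.1667
1 4 load 0.2778
2 8 source 0.3519
3 12 load 0.4012
4 16 source 0.4342
5 20 load 0.4561
6 24 source 0.4707
7 28 load 0.4805
8 32 source 0.4870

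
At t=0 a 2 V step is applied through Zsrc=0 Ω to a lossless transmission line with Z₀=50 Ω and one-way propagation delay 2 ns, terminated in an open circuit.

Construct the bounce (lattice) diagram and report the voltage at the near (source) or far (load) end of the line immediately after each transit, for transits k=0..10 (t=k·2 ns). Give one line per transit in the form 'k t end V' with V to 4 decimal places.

Γ_L=1.000000, Γ_S=-1.000000; launch V₁=2·50/50=2.000000
k=0 src: V=2.0000
k=1 load: inc=2.000000, refl=2.000000·1.000000=2.0000; V=0.000000+2.000000+2.000000=4.0000
k=2 src: inc=2.000000, refl=2.000000·-1.000000=-2.0000; V=2.000000+2.000000+-2.000000=2.0000
k=3 load: inc=-2.000000, refl=-2.000000·1.000000=-2.0000; V=4.000000+-2.000000+-2.000000=0.0000
k=4 src: inc=-2.000000, refl=-2.000000·-1.000000=2.0000; V=2.000000+-2.000000+2.000000=2.0000
k=5 load: inc=2.000000, refl=2.000000·1.000000=2.0000; V=0.000000+2.000000+2.000000=4.0000
k=6 src: inc=2.000000, refl=2.000000·-1.000000=-2.0000; V=2.000000+2.000000+-2.000000=2.0000
k=7 load: inc=-2.000000, refl=-2.000000·1.000000=-2.0000; V=4.000000+-2.000000+-2.000000=0.0000
k=8 src: inc=-2.000000, refl=-2.000000·-1.000000=2.0000; V=2.000000+-2.000000+2.000000=2.0000
k=9 load: inc=2.000000, refl=2.000000·1.000000=2.0000; V=0.000000+2.000000+2.000000=4.0000
k=10 src: inc=2.000000, refl=2.000000·-1.000000=-2.0000; V=2.000000+2.000000+-2.000000=2.0000

0 0 source 2.0000
1 2 load 4.0000
2 4 source 2.0000
3 6 load 0.0000
4 8 source 2.0000
5 10 load 4.0000
6 12 source 2.0000
7 14 load 0.0000
8 16 source 2.0000
9 18 load 4.0000
10 20 source 2.0000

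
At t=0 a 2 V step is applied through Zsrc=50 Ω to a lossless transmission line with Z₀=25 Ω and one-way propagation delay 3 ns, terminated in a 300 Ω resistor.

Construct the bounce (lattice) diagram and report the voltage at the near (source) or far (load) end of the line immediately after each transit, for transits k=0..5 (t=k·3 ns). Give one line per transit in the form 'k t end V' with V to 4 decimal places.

Γ_L=0.846154, Γ_S=0.333333; launch V₁=2·25/75=0.666667
k=0 src: V=0.6667
k=1 load: inc=0.666667, refl=0.666667·0.846154=0.5641; V=0.000000+0.666667+0.564103=1.2308
k=2 src: inc=0.564103, refl=0.564103·0.333333=0.1880; V=0.666667+0.564103+0.188034=1.4188
k=3 load: inc=0.188034, refl=0.188034·0.846154=0.1591; V=1.230769+0.188034+0.159106=1.5779
k=4 src: inc=0.159106, refl=0.159106·0.333333=0.0530; V=1.418803+0.159106+0.053035=1.6309
k=5 load: inc=0.053035, refl=0.053035·0.846154=0.0449; V=1.577909+0.053035+0.044876=1.6758

0 0 source 0.6667
1 3 load 1.2308
2 6 source 1.4188
3 9 load 1.5779
4 12 source 1.6309
5 15 load 1.6758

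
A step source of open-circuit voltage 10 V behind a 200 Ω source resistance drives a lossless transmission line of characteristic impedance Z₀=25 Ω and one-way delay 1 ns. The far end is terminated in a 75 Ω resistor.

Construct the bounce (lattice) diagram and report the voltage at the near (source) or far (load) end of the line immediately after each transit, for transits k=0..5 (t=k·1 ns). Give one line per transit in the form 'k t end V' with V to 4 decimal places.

Γ_L=0.500000, Γ_S=0.777778; launch V₁=10·25/225=1.111111
k=0 src: V=1.1111
k=1 load: inc=1.111111, refl=1.111111·0.500000=0.5556; V=0.000000+1.111111+0.555556=1.6667
k=2 src: inc=0.555556, refl=0.555556·0.777778=0.4321; V=1.111111+0.555556+0.432099=2.0988
k=3 load: inc=0.432099, refl=0.432099·0.500000=0.2160; V=1.666667+0.432099+0.216049=2.3148
k=4 src: inc=0.216049, refl=0.216049·0.777778=0.1680; V=2.098765+0.216049+0.168038=2.4829
k=5 load: inc=0.168038, refl=0.168038·0.500000=0.0840; V=2.314815+0.168038+0.084019=2.5669

0 0 source 1.1111
1 1 load 1.6667
2 2 source 2.0988
3 3 load 2.3148
4 4 source 2.4829
5 5 load 2.5669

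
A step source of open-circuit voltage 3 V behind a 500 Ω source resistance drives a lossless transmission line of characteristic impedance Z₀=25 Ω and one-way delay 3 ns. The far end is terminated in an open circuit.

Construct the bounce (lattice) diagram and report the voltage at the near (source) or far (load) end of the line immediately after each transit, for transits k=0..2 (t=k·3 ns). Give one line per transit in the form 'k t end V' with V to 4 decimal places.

0 0 source 0.1429
1 3 load 0.2857
2 6 source 0.4150

Γ_L=1.000000, Γ_S=0.904762; launch V₁=3·25/525=0.142857
k=0 src: V=0.1429
k=1 load: inc=0.142857, refl=0.142857·1.000000=0.1429; V=0.000000+0.142857+0.142857=0.2857
k=2 src: inc=0.142857, refl=0.142857·0.904762=0.1293; V=0.142857+0.142857+0.129252=0.4150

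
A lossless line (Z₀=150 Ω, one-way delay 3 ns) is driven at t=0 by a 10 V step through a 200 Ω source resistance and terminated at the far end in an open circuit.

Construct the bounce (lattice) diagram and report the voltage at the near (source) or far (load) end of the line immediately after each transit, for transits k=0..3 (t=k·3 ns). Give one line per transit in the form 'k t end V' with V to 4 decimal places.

0 0 source 4.2857
1 3 load 8.5714
2 6 source 9.1837
3 9 load 9.7959

Γ_L=1.000000, Γ_S=0.142857; launch V₁=10·150/350=4.285714
k=0 src: V=4.2857
k=1 load: inc=4.285714, refl=4.285714·1.000000=4.2857; V=0.000000+4.285714+4.285714=8.5714
k=2 src: inc=4.285714, refl=4.285714·0.142857=0.6122; V=4.285714+4.285714+0.612245=9.1837
k=3 load: inc=0.612245, refl=0.612245·1.000000=0.6122; V=8.571429+0.612245+0.612245=9.7959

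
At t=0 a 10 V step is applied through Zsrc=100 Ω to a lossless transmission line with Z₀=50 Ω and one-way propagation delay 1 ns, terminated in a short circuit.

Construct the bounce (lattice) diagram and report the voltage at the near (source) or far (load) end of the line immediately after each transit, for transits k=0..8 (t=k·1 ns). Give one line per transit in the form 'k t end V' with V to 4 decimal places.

0 0 source 3.3333
1 1 load 0.0000
2 2 source -1.1111
3 3 load 0.0000
4 4 source 0.3704
5 5 load 0.0000
6 6 source -0.1235
7 7 load 0.0000
8 8 source 0.0412

Γ_L=-1.000000, Γ_S=0.333333; launch V₁=10·50/150=3.333333
k=0 src: V=3.3333
k=1 load: inc=3.333333, refl=3.333333·-1.000000=-3.3333; V=0.000000+3.333333+-3.333333=0.0000
k=2 src: inc=-3.333333, refl=-3.333333·0.333333=-1.1111; V=3.333333+-3.333333+-1.111111=-1.1111
k=3 load: inc=-1.111111, refl=-1.111111·-1.000000=1.1111; V=0.000000+-1.111111+1.111111=0.0000
k=4 src: inc=1.111111, refl=1.111111·0.333333=0.3704; V=-1.111111+1.111111+0.370370=0.3704
k=5 load: inc=0.370370, refl=0.370370·-1.000000=-0.3704; V=0.000000+0.370370+-0.370370=0.0000
k=6 src: inc=-0.370370, refl=-0.370370·0.333333=-0.1235; V=0.370370+-0.370370+-0.123457=-0.1235
k=7 load: inc=-0.123457, refl=-0.123457·-1.000000=0.1235; V=0.000000+-0.123457+0.123457=0.0000
k=8 src: inc=0.123457, refl=0.123457·0.333333=0.0412; V=-0.123457+0.123457+0.041152=0.0412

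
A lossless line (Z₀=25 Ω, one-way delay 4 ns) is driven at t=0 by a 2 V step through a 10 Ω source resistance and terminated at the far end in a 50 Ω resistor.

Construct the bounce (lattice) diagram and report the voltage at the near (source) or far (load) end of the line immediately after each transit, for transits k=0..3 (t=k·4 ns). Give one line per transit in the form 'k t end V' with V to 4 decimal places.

0 0 source 1.4286
1 4 load 1.9048
2 8 source 1.7007
3 12 load 1.6327

Γ_L=0.333333, Γ_S=-0.428571; launch V₁=2·25/35=1.428571
k=0 src: V=1.4286
k=1 load: inc=1.428571, refl=1.428571·0.333333=0.4762; V=0.000000+1.428571+0.476190=1.9048
k=2 src: inc=0.476190, refl=0.476190·-0.428571=-0.2041; V=1.428571+0.476190+-0.204082=1.7007
k=3 load: inc=-0.204082, refl=-0.204082·0.333333=-0.0680; V=1.904762+-0.204082+-0.068027=1.6327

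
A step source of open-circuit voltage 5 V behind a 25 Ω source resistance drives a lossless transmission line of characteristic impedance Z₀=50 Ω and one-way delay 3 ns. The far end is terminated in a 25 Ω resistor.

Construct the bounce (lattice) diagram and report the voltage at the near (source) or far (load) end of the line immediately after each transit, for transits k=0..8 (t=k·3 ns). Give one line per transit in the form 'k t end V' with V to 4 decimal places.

0 0 source 3.3333
1 3 load 2.2222
2 6 source 2.5926
3 9 load 2.4691
4 12 source 2.5103
5 15 load 2.4966
6 18 source 2.5011
7 21 load 2.4996
8 24 source 2.5001

Γ_L=-0.333333, Γ_S=-0.333333; launch V₁=5·50/75=3.333333
k=0 src: V=3.3333
k=1 load: inc=3.333333, refl=3.333333·-0.333333=-1.1111; V=0.000000+3.333333+-1.111111=2.2222
k=2 src: inc=-1.111111, refl=-1.111111·-0.333333=0.3704; V=3.333333+-1.111111+0.370370=2.5926
k=3 load: inc=0.370370, refl=0.370370·-0.333333=-0.1235; V=2.222222+0.370370+-0.123457=2.4691
k=4 src: inc=-0.123457, refl=-0.123457·-0.333333=0.0412; V=2.592593+-0.123457+0.041152=2.5103
k=5 load: inc=0.041152, refl=0.041152·-0.333333=-0.0137; V=2.469136+0.041152+-0.013717=2.4966
k=6 src: inc=-0.013717, refl=-0.013717·-0.333333=0.0046; V=2.510288+-0.013717+0.004572=2.5011
k=7 load: inc=0.004572, refl=0.004572·-0.333333=-0.0015; V=2.496571+0.004572+-0.001524=2.4996
k=8 src: inc=-0.001524, refl=-0.001524·-0.333333=0.0005; V=2.501143+-0.001524+0.000508=2.5001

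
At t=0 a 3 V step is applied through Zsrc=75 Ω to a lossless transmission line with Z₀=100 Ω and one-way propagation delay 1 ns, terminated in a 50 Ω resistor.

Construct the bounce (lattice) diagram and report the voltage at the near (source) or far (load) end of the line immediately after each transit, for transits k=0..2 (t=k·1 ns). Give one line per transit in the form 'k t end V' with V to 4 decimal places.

Γ_L=-0.333333, Γ_S=-0.142857; launch V₁=3·100/175=1.714286
k=0 src: V=1.7143
k=1 load: inc=1.714286, refl=1.714286·-0.333333=-0.5714; V=0.000000+1.714286+-0.571429=1.1429
k=2 src: inc=-0.571429, refl=-0.571429·-0.142857=0.0816; V=1.714286+-0.571429+0.081633=1.2245

0 0 source 1.7143
1 1 load 1.1429
2 2 source 1.2245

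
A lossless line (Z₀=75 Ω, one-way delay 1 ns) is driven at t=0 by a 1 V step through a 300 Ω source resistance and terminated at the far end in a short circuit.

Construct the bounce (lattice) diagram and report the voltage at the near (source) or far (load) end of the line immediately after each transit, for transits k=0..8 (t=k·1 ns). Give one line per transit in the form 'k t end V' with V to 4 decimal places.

Γ_L=-1.000000, Γ_S=0.600000; launch V₁=1·75/375=0.200000
k=0 src: V=0.2000
k=1 load: inc=0.200000, refl=0.200000·-1.000000=-0.2000; V=0.000000+0.200000+-0.200000=0.0000
k=2 src: inc=-0.200000, refl=-0.200000·0.600000=-0.1200; V=0.200000+-0.200000+-0.120000=-0.1200
k=3 load: inc=-0.120000, refl=-0.120000·-1.000000=0.1200; V=0.000000+-0.120000+0.120000=0.0000
k=4 src: inc=0.120000, refl=0.120000·0.600000=0.0720; V=-0.120000+0.120000+0.072000=0.0720
k=5 load: inc=0.072000, refl=0.072000·-1.000000=-0.0720; V=0.000000+0.072000+-0.072000=0.0000
k=6 src: inc=-0.072000, refl=-0.072000·0.600000=-0.0432; V=0.072000+-0.072000+-0.043200=-0.0432
k=7 load: inc=-0.043200, refl=-0.043200·-1.000000=0.0432; V=0.000000+-0.043200+0.043200=0.0000
k=8 src: inc=0.043200, refl=0.043200·0.600000=0.0259; V=-0.043200+0.043200+0.025920=0.0259

0 0 source 0.2000
1 1 load 0.0000
2 2 source -0.1200
3 3 load 0.0000
4 4 source 0.0720
5 5 load 0.0000
6 6 source -0.0432
7 7 load 0.0000
8 8 source 0.0259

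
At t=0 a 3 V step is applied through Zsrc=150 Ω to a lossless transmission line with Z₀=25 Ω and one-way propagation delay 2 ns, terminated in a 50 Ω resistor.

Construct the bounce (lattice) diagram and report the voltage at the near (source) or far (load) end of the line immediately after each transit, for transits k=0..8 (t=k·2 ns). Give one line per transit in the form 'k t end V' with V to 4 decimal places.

0 0 source 0.4286
1 2 load 0.5714
2 4 source 0.6735
3 6 load 0.7075
4 8 source 0.7318
5 10 load 0.7399
6 12 source 0.7457
7 14 load 0.7476
8 16 source 0.7490

Γ_L=0.333333, Γ_S=0.714286; launch V₁=3·25/175=0.428571
k=0 src: V=0.4286
k=1 load: inc=0.428571, refl=0.428571·0.333333=0.1429; V=0.000000+0.428571+0.142857=0.5714
k=2 src: inc=0.142857, refl=0.142857·0.714286=0.1020; V=0.428571+0.142857+0.102041=0.6735
k=3 load: inc=0.102041, refl=0.102041·0.333333=0.0340; V=0.571429+0.102041+0.034014=0.7075
k=4 src: inc=0.034014, refl=0.034014·0.714286=0.0243; V=0.673469+0.034014+0.024295=0.7318
k=5 load: inc=0.024295, refl=0.024295·0.333333=0.0081; V=0.707483+0.024295+0.008098=0.7399
k=6 src: inc=0.008098, refl=0.008098·0.714286=0.0058; V=0.731778+0.008098+0.005785=0.7457
k=7 load: inc=0.005785, refl=0.005785·0.333333=0.0019; V=0.739877+0.005785+0.001928=0.7476
k=8 src: inc=0.001928, refl=0.001928·0.714286=0.0014; V=0.745662+0.001928+0.001377=0.7490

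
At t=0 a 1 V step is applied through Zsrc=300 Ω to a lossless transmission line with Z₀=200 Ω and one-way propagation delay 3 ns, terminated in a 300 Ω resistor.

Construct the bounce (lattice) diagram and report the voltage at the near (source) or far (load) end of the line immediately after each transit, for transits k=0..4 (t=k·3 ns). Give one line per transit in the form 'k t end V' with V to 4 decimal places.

Γ_L=0.200000, Γ_S=0.200000; launch V₁=1·200/500=0.400000
k=0 src: V=0.4000
k=1 load: inc=0.400000, refl=0.400000·0.200000=0.0800; V=0.000000+0.400000+0.080000=0.4800
k=2 src: inc=0.080000, refl=0.080000·0.200000=0.0160; V=0.400000+0.080000+0.016000=0.4960
k=3 load: inc=0.016000, refl=0.016000·0.200000=0.0032; V=0.480000+0.016000+0.003200=0.4992
k=4 src: inc=0.003200, refl=0.003200·0.200000=0.0006; V=0.496000+0.003200+0.000640=0.4998

0 0 source 0.4000
1 3 load 0.4800
2 6 source 0.4960
3 9 load 0.4992
4 12 source 0.4998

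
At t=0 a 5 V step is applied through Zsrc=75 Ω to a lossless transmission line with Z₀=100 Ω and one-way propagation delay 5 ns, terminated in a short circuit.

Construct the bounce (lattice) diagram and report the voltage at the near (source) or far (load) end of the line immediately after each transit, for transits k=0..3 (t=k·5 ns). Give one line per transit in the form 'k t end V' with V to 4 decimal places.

Γ_L=-1.000000, Γ_S=-0.142857; launch V₁=5·100/175=2.857143
k=0 src: V=2.8571
k=1 load: inc=2.857143, refl=2.857143·-1.000000=-2.8571; V=0.000000+2.857143+-2.857143=0.0000
k=2 src: inc=-2.857143, refl=-2.857143·-0.142857=0.4082; V=2.857143+-2.857143+0.408163=0.4082
k=3 load: inc=0.408163, refl=0.408163·-1.000000=-0.4082; V=0.000000+0.408163+-0.408163=0.0000

0 0 source 2.8571
1 5 load 0.0000
2 10 source 0.4082
3 15 load 0.0000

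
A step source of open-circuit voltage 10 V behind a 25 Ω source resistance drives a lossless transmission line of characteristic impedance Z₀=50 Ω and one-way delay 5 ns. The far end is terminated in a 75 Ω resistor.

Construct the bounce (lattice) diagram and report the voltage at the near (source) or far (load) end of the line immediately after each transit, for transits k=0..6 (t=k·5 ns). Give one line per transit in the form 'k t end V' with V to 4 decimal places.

Γ_L=0.200000, Γ_S=-0.333333; launch V₁=10·50/75=6.666667
k=0 src: V=6.6667
k=1 load: inc=6.666667, refl=6.666667·0.200000=1.3333; V=0.000000+6.666667+1.333333=8.0000
k=2 src: inc=1.333333, refl=1.333333·-0.333333=-0.4444; V=6.666667+1.333333+-0.444444=7.5556
k=3 load: inc=-0.444444, refl=-0.444444·0.200000=-0.0889; V=8.000000+-0.444444+-0.088889=7.4667
k=4 src: inc=-0.088889, refl=-0.088889·-0.333333=0.0296; V=7.555556+-0.088889+0.029630=7.4963
k=5 load: inc=0.029630, refl=0.029630·0.200000=0.0059; V=7.466667+0.029630+0.005926=7.5022
k=6 src: inc=0.005926, refl=0.005926·-0.333333=-0.0020; V=7.496296+0.005926+-0.001975=7.5002

0 0 source 6.6667
1 5 load 8.0000
2 10 source 7.5556
3 15 load 7.4667
4 20 source 7.4963
5 25 load 7.5022
6 30 source 7.5002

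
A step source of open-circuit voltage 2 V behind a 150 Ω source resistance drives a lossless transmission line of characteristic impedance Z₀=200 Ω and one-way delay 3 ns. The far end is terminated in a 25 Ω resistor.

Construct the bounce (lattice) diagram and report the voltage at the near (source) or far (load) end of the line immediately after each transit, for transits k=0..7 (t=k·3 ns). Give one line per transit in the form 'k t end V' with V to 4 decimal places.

Γ_L=-0.777778, Γ_S=-0.142857; launch V₁=2·200/350=1.142857
k=0 src: V=1.1429
k=1 load: inc=1.142857, refl=1.142857·-0.777778=-0.8889; V=0.000000+1.142857+-0.888889=0.2540
k=2 src: inc=-0.888889, refl=-0.888889·-0.142857=0.1270; V=1.142857+-0.888889+0.126984=0.3810
k=3 load: inc=0.126984, refl=0.126984·-0.777778=-0.0988; V=0.253968+0.126984+-0.098765=0.2822
k=4 src: inc=-0.098765, refl=-0.098765·-0.142857=0.0141; V=0.380952+-0.098765+0.014109=0.2963
k=5 load: inc=0.014109, refl=0.014109·-0.777778=-0.0110; V=0.282187+0.014109+-0.010974=0.2853
k=6 src: inc=-0.010974, refl=-0.010974·-0.142857=0.0016; V=0.296296+-0.010974+0.001568=0.2869
k=7 load: inc=0.001568, refl=0.001568·-0.777778=-0.0012; V=0.285322+0.001568+-0.001219=0.2857

0 0 source 1.1429
1 3 load 0.2540
2 6 source 0.3810
3 9 load 0.2822
4 12 source 0.2963
5 15 load 0.2853
6 18 source 0.2869
7 21 load 0.2857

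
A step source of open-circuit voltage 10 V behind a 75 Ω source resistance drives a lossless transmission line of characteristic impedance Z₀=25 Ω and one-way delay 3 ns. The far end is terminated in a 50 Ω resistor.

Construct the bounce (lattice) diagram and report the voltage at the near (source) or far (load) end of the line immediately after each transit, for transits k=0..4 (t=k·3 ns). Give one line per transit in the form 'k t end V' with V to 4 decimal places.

Γ_L=0.333333, Γ_S=0.500000; launch V₁=10·25/100=2.500000
k=0 src: V=2.5000
k=1 load: inc=2.500000, refl=2.500000·0.333333=0.8333; V=0.000000+2.500000+0.833333=3.3333
k=2 src: inc=0.833333, refl=0.833333·0.500000=0.4167; V=2.500000+0.833333+0.416667=3.7500
k=3 load: inc=0.416667, refl=0.416667·0.333333=0.1389; V=3.333333+0.416667+0.138889=3.8889
k=4 src: inc=0.138889, refl=0.138889·0.500000=0.0694; V=3.750000+0.138889+0.069444=3.9583

0 0 source 2.5000
1 3 load 3.3333
2 6 source 3.7500
3 9 load 3.8889
4 12 source 3.9583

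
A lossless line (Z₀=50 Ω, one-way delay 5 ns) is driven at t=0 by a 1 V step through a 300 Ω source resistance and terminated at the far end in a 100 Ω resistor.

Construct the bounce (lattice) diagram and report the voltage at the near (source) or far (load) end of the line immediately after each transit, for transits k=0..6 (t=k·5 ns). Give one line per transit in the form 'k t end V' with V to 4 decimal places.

Γ_L=0.333333, Γ_S=0.714286; launch V₁=1·50/350=0.142857
k=0 src: V=0.1429
k=1 load: inc=0.142857, refl=0.142857·0.333333=0.0476; V=0.000000+0.142857+0.047619=0.1905
k=2 src: inc=0.047619, refl=0.047619·0.714286=0.0340; V=0.142857+0.047619+0.034014=0.2245
k=3 load: inc=0.034014, refl=0.034014·0.333333=0.0113; V=0.190476+0.034014+0.011338=0.2358
k=4 src: inc=0.011338, refl=0.011338·0.714286=0.0081; V=0.224490+0.011338+0.008098=0.2439
k=5 load: inc=0.008098, refl=0.008098·0.333333=0.0027; V=0.235828+0.008098+0.002699=0.2466
k=6 src: inc=0.002699, refl=0.002699·0.714286=0.0019; V=0.243926+0.002699+0.001928=0.2486

0 0 source 0.1429
1 5 load 0.1905
2 10 source 0.2245
3 15 load 0.2358
4 20 source 0.2439
5 25 load 0.2466
6 30 source 0.2486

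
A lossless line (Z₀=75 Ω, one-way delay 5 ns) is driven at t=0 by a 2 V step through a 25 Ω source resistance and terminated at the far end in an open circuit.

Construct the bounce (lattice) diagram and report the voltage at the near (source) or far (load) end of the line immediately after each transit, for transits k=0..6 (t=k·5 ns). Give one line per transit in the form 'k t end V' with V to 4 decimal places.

Γ_L=1.000000, Γ_S=-0.500000; launch V₁=2·75/100=1.500000
k=0 src: V=1.5000
k=1 load: inc=1.500000, refl=1.500000·1.000000=1.5000; V=0.000000+1.500000+1.500000=3.0000
k=2 src: inc=1.500000, refl=1.500000·-0.500000=-0.7500; V=1.500000+1.500000+-0.750000=2.2500
k=3 load: inc=-0.750000, refl=-0.750000·1.000000=-0.7500; V=3.000000+-0.750000+-0.750000=1.5000
k=4 src: inc=-0.750000, refl=-0.750000·-0.500000=0.3750; V=2.250000+-0.750000+0.375000=1.8750
k=5 load: inc=0.375000, refl=0.375000·1.000000=0.3750; V=1.500000+0.375000+0.375000=2.2500
k=6 src: inc=0.375000, refl=0.375000·-0.500000=-0.1875; V=1.875000+0.375000+-0.187500=2.0625

0 0 source 1.5000
1 5 load 3.0000
2 10 source 2.2500
3 15 load 1.5000
4 20 source 1.8750
5 25 load 2.2500
6 30 source 2.0625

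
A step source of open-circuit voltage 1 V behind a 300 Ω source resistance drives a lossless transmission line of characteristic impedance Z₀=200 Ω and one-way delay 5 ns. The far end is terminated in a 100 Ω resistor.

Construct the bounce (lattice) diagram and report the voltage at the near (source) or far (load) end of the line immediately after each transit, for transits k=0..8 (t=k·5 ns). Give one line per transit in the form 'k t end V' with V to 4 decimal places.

0 0 source 0.4000
1 5 load 0.2667
2 10 source 0.2400
3 15 load 0.2489
4 20 source 0.2507
5 25 load 0.2501
6 30 source 0.2500
7 35 load 0.2500
8 40 source 0.2500

Γ_L=-0.333333, Γ_S=0.200000; launch V₁=1·200/500=0.400000
k=0 src: V=0.4000
k=1 load: inc=0.400000, refl=0.400000·-0.333333=-0.1333; V=0.000000+0.400000+-0.133333=0.2667
k=2 src: inc=-0.133333, refl=-0.133333·0.200000=-0.0267; V=0.400000+-0.133333+-0.026667=0.2400
k=3 load: inc=-0.026667, refl=-0.026667·-0.333333=0.0089; V=0.266667+-0.026667+0.008889=0.2489
k=4 src: inc=0.008889, refl=0.008889·0.200000=0.0018; V=0.240000+0.008889+0.001778=0.2507
k=5 load: inc=0.001778, refl=0.001778·-0.333333=-0.0006; V=0.248889+0.001778+-0.000593=0.2501
k=6 src: inc=-0.000593, refl=-0.000593·0.200000=-0.0001; V=0.250667+-0.000593+-0.000119=0.2500
k=7 load: inc=-0.000119, refl=-0.000119·-0.333333=0.0000; V=0.250074+-0.000119+0.000040=0.2500
k=8 src: inc=0.000040, refl=0.000040·0.200000=0.0000; V=0.249956+0.000040+0.000008=0.2500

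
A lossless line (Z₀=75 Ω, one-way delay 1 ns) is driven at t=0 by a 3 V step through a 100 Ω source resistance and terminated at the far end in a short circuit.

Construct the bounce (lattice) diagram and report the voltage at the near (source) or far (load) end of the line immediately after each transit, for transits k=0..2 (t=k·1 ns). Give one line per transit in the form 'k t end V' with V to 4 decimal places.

0 0 source 1.2857
1 1 load 0.0000
2 2 source -0.1837

Γ_L=-1.000000, Γ_S=0.142857; launch V₁=3·75/175=1.285714
k=0 src: V=1.2857
k=1 load: inc=1.285714, refl=1.285714·-1.000000=-1.2857; V=0.000000+1.285714+-1.285714=0.0000
k=2 src: inc=-1.285714, refl=-1.285714·0.142857=-0.1837; V=1.285714+-1.285714+-0.183673=-0.1837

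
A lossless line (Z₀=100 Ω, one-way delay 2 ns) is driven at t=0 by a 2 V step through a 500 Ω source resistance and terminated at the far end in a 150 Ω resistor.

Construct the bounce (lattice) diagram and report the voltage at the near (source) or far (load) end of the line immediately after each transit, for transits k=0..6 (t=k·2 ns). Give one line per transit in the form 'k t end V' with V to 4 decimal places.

0 0 source 0.3333
1 2 load 0.4000
2 4 source 0.4444
3 6 load 0.4533
4 8 source 0.4593
5 10 load 0.4604
6 12 source 0.4612

Γ_L=0.200000, Γ_S=0.666667; launch V₁=2·100/600=0.333333
k=0 src: V=0.3333
k=1 load: inc=0.333333, refl=0.333333·0.200000=0.0667; V=0.000000+0.333333+0.066667=0.4000
k=2 src: inc=0.066667, refl=0.066667·0.666667=0.0444; V=0.333333+0.066667+0.044444=0.4444
k=3 load: inc=0.044444, refl=0.044444·0.200000=0.0089; V=0.400000+0.044444+0.008889=0.4533
k=4 src: inc=0.008889, refl=0.008889·0.666667=0.0059; V=0.444444+0.008889+0.005926=0.4593
k=5 load: inc=0.005926, refl=0.005926·0.200000=0.0012; V=0.453333+0.005926+0.001185=0.4604
k=6 src: inc=0.001185, refl=0.001185·0.666667=0.0008; V=0.459259+0.001185+0.000790=0.4612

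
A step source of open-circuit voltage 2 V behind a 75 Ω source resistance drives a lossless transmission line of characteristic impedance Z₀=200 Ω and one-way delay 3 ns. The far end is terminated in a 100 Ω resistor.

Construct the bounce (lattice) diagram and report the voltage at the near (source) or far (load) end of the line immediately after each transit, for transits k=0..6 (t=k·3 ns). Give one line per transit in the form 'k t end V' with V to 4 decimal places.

0 0 source 1.4545
1 3 load 0.9697
2 6 source 1.1901
3 9 load 1.1166
4 12 source 1.1500
5 15 load 1.1389
6 18 source 1.1439

Γ_L=-0.333333, Γ_S=-0.454545; launch V₁=2·200/275=1.454545
k=0 src: V=1.4545
k=1 load: inc=1.454545, refl=1.454545·-0.333333=-0.4848; V=0.000000+1.454545+-0.484848=0.9697
k=2 src: inc=-0.484848, refl=-0.484848·-0.454545=0.2204; V=1.454545+-0.484848+0.220386=1.1901
k=3 load: inc=0.220386, refl=0.220386·-0.333333=-0.0735; V=0.969697+0.220386+-0.073462=1.1166
k=4 src: inc=-0.073462, refl=-0.073462·-0.454545=0.0334; V=1.190083+-0.073462+0.033392=1.1500
k=5 load: inc=0.033392, refl=0.033392·-0.333333=-0.0111; V=1.116621+0.033392+-0.011131=1.1389
k=6 src: inc=-0.011131, refl=-0.011131·-0.454545=0.0051; V=1.150013+-0.011131+0.005059=1.1439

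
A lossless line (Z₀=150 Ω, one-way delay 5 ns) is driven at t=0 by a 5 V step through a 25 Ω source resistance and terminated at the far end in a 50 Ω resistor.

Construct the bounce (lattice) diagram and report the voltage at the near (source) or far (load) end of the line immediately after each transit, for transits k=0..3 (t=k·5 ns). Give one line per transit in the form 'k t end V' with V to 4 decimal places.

Γ_L=-0.500000, Γ_S=-0.714286; launch V₁=5·150/175=4.285714
k=0 src: V=4.2857
k=1 load: inc=4.285714, refl=4.285714·-0.500000=-2.1429; V=0.000000+4.285714+-2.142857=2.1429
k=2 src: inc=-2.142857, refl=-2.142857·-0.714286=1.5306; V=4.285714+-2.142857+1.530612=3.6735
k=3 load: inc=1.530612, refl=1.530612·-0.500000=-0.7653; V=2.142857+1.530612+-0.765306=2.9082

0 0 source 4.2857
1 5 load 2.1429
2 10 source 3.6735
3 15 load 2.9082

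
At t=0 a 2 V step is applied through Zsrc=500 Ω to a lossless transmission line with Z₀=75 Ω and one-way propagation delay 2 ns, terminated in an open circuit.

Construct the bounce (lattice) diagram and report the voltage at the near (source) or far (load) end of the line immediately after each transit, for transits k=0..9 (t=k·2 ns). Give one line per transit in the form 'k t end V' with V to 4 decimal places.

Γ_L=1.000000, Γ_S=0.739130; launch V₁=2·75/575=0.260870
k=0 src: V=0.2609
k=1 load: inc=0.260870, refl=0.260870·1.000000=0.2609; V=0.000000+0.260870+0.260870=0.5217
k=2 src: inc=0.260870, refl=0.260870·0.739130=0.1928; V=0.260870+0.260870+0.192817=0.7146
k=3 load: inc=0.192817, refl=0.192817·1.000000=0.1928; V=0.521739+0.192817+0.192817=0.9074
k=4 src: inc=0.192817, refl=0.192817·0.739130=0.1425; V=0.714556+0.192817+0.142517=1.0499
k=5 load: inc=0.142517, refl=0.142517·1.000000=0.1425; V=0.907372+0.142517+0.142517=1.1924
k=6 src: inc=0.142517, refl=0.142517·0.739130=0.1053; V=1.049889+0.142517+0.105338=1.2977
k=7 load: inc=0.105338, refl=0.105338·1.000000=0.1053; V=1.192406+0.105338+0.105338=1.4031
k=8 src: inc=0.105338, refl=0.105338·0.739130=0.0779; V=1.297744+0.105338+0.077859=1.4809
k=9 load: inc=0.077859, refl=0.077859·1.000000=0.0779; V=1.403082+0.077859+0.077859=1.5588

0 0 source 0.2609
1 2 load 0.5217
2 4 source 0.7146
3 6 load 0.9074
4 8 source 1.0499
5 10 load 1.1924
6 12 source 1.2977
7 14 load 1.4031
8 16 source 1.4809
9 18 load 1.5588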